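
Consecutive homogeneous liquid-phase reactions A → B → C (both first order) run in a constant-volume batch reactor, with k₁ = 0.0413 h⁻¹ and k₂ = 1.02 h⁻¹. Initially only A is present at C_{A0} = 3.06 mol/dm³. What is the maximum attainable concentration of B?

At the optimum, C_{B,max}/C_{A0} = (k₁/k₂)^[k₂/(k₂−k₁)].
= (0.0413/1.02)^(1.02/(1.02−0.0413)) = (0.04049)^(1.042) = 0.03537.
C_{B,max} = 0.03537×3.06 = 0.108 mol/dm³.

0.108 mol/dm³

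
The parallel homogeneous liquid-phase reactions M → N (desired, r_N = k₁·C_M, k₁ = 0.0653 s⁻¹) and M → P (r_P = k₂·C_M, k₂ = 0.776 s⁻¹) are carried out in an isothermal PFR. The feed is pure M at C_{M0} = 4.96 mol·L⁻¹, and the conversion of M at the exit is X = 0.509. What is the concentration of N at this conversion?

0.196 mol·L⁻¹

C_M = C_{M0}(1−X) = 2.435 mol·L⁻¹.
Both paths are first order in M, so the instantaneous fraction to N is constant: dC_N/d(−C_M) = k₁/(k₁+k₂) = 0.07762.
C_N = 0.07762·(C_{M0}−C_M) = 0.07762×2.525 = 0.196 mol·L⁻¹.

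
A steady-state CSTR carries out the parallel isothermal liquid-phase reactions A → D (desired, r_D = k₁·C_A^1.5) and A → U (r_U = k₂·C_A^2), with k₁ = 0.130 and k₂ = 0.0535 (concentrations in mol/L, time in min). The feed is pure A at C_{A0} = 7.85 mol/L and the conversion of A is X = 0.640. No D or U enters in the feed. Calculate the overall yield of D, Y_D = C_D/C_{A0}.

0.378

Exit C_A = C_{A0}(1−X) = 7.85×0.360 = 2.826 mol/L.
A CSTR operates uniformly at the exit composition, giving r_D = 0.6176 and r_U = 0.4273 (each k·C_A^n at C_A = 2.826).
Fraction of consumed A going to D: r_D/(r_D+r_U) = 0.5911.
C_D = 0.5911·C_{A0}·X = 0.5911×7.85×0.640 = 2.97 mol/L; Y_D = C_D/C_{A0} = 0.378.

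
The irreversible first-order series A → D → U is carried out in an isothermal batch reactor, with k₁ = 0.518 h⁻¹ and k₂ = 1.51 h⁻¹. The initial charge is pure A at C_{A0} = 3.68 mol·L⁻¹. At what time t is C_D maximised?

The intermediate peaks when r₁ = r₂, i.e. k₁e^(−k₁t) = k₂e^(−k₂t), giving t_opt = ln(k₂/k₁)/(k₂−k₁).
= ln(1.51/0.518)/(1.51−0.518) = ln(2.915)/0.9920 = 1.070/0.9920 = 1.08 h.

1.08 h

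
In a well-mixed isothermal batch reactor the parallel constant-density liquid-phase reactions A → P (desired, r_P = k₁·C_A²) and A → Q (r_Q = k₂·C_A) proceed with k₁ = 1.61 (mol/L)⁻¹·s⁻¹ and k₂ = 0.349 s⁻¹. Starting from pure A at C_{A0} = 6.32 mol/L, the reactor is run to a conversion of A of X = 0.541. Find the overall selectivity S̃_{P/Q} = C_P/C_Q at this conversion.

C_A = C_{A0}(1−X) = 2.901 mol/L.
Along a PFR/batch, dC_Q/dC_A = −r_Q/(r_P+r_Q) = −k₂/(k₂+k₁·C_A).
Integrating from C_{A0} to C_A: C_Q = (0.349/1.61)·ln[(0.349+1.61·6.32)/(0.349+1.61·2.90)] = 0.2168·ln(10.52/5.019) = 0.1605 mol/L.
Then C_P = (C_{A0}−C_A) − C_Q = 3.419 − 0.1605 = 3.259 mol/L.
S̃_{P/Q} = C_P/C_Q = 3.259/0.1605 = 20.3.

20.3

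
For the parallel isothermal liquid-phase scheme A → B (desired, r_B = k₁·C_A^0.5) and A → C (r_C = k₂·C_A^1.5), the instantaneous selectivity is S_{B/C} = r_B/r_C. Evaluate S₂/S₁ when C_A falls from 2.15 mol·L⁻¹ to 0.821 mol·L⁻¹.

2.62

S_{B/C} = (k₁/k₂)·C_A⁻¹, so S₂/S₁ = (C_{A,2}/C_{A,1})⁻¹.
= 2.15/0.821 = 2.62.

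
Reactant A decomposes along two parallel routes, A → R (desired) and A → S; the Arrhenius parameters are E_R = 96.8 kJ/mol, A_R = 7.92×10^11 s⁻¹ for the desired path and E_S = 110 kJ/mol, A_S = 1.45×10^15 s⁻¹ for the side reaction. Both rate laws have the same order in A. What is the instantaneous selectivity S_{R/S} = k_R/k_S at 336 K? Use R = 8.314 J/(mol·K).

0.0616

k_R/k_S = (A_R/A_S)·exp[−(E_R−E_S)/(RT)] = (A_R/A_S)·exp[(E_S−E_R)/(RT)].
(E_S−E_R)/(RT) = (110−96.8)×10³/(8.314×336) = 13200/2794 = 4.725.
k_R/k_S = (7.92×10^11/1.45×10^15)·exp(4.725) = 5.462×10^-4 × 112.8 = 0.0616.
Since E_R < E_S, lowering the temperature improves selectivity toward R.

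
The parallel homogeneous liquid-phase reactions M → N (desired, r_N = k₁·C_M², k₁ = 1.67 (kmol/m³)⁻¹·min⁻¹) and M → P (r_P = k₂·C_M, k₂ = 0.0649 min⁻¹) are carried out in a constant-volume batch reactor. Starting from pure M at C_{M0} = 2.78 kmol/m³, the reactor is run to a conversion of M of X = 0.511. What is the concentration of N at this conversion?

C_M = C_{M0}(1−X) = 1.359 kmol/m³.
Along a PFR/batch, dC_P/dC_M = −r_P/(r_N+r_P) = −k₂/(k₂+k₁·C_M).
Integrating from C_{M0} to C_M: C_P = (0.0649/1.67)·ln[(0.0649+1.67·2.78)/(0.0649+1.67·1.36)] = 0.03886·ln(4.707/2.335) = 0.02725 kmol/m³.
Then C_N = (C_{M0}−C_M) − C_P = 1.421 − 0.02725 = 1.393 kmol/m³.

1.39 kmol/m³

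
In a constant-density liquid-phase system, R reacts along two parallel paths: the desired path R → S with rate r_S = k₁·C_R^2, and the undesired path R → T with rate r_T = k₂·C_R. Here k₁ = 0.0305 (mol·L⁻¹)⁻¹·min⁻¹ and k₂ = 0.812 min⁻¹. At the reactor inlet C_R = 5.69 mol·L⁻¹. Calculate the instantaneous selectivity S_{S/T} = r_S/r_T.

0.214

S_{S/T} = r_S/r_T = (k₁·C_R^2)/(k₂·C_R) = (k₁/k₂)·C_R.
= (0.0305×5.690^2) / (0.812×5.690) = 0.9875/4.620 = 0.214.
Since the desired path is higher order in R, keeping C_R high (PFR or concentrated feed) favours S.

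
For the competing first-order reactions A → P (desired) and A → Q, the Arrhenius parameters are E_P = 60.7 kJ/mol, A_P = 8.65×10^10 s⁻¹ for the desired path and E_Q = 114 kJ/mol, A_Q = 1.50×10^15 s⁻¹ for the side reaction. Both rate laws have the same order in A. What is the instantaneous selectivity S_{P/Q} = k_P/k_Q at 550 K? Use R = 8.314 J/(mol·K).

Since both paths have the same order in A, the concentration cancels and S_{P/Q} = k_P/k_Q = (A_P/A_Q)·exp[(E_Q−E_P)/(RT)].
(E_Q−E_P)/(RT) = (114−60.7)×10³/(8.314×550) = 53300/4573 = 11.66.
k_P/k_Q = (8.65×10^10/1.50×10^15)·exp(11.66) = 5.767×10^-5 × 1.154×10^5 = 6.65.

6.65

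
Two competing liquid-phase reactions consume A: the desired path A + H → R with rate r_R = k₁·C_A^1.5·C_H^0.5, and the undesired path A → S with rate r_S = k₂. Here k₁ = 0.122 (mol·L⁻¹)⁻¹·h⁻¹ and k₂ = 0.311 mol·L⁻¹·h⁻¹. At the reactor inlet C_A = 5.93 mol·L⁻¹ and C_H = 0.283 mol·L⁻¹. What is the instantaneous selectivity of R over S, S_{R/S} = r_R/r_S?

3.01

S_{R/S} = r_R/r_S = (k₁·C_A^1.5·C_H^0.5)/(k₂) = (k₁/k₂)·C_A^1.5·C_H^0.5.
= (0.122×5.930^1.5×0.2830^0.5) / (0.311) = 0.9372/0.3110 = 3.01.
Since the desired path is higher order in A, keeping C_A high (PFR or concentrated feed) favours R.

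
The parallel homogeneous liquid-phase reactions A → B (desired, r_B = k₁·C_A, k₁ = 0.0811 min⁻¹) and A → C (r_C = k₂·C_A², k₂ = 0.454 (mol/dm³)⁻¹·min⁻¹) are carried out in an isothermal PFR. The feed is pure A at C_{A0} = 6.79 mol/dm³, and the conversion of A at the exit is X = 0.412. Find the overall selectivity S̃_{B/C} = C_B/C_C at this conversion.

0.0339

C_A = C_{A0}(1−X) = 3.993 mol/dm³.
Along a PFR/batch, dC_B/dC_A = −r_B/(r_B+r_C) = −k₁/(k₁+k₂·C_A).
Integrating from C_{A0} to C_A: C_B = (0.0811/0.454)·ln[(0.0811+0.454·6.79)/(0.0811+0.454·3.99)] = 0.1786·ln(3.164/1.894) = 0.09168 mol/dm³.
C_C = (C_{A0}−C_A)−C_B = 2.706 mol/dm³; S̃_{B/C} = 0.09168/2.706 = 0.0339.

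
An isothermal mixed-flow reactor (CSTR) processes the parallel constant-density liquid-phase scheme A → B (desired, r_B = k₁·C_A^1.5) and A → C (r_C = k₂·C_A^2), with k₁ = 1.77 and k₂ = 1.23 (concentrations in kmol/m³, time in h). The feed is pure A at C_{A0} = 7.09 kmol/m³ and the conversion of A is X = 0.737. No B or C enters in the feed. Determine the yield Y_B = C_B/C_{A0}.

0.378

Exit C_A = C_{A0}(1−X) = 7.09×0.263 = 1.865 kmol/m³.
Rates in a CSTR are evaluated at the outlet concentration: r_B = 1.77×1.865^1.5 = 4.507, r_C = 1.23×1.865^2 = 4.277.
Fraction of consumed A going to B: r_B/(r_B+r_C) = 0.5131.
C_B = 0.5131·C_{A0}·X = 0.5131×7.09×0.737 = 2.68 kmol/m³; Y_B = C_B/C_{A0} = 0.378.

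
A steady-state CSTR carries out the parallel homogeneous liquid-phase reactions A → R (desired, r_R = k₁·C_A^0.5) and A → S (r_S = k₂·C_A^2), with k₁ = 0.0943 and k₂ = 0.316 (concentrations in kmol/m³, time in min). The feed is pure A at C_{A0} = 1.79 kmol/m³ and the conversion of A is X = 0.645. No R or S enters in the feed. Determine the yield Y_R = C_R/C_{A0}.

0.239

Exit C_A = C_{A0}(1−X) = 1.79×0.355 = 0.6354 kmol/m³.
Rates in a CSTR are evaluated at the outlet concentration: r_R = 0.0943×0.6354^0.5 = 0.07517, r_S = 0.316×0.6354^2 = 0.1276.
Fraction of consumed A going to R: r_R/(r_R+r_S) = 0.3707.
C_R = 0.3707·C_{A0}·X = 0.3707×1.79×0.645 = 0.428 kmol/m³; Y_R = C_R/C_{A0} = 0.239.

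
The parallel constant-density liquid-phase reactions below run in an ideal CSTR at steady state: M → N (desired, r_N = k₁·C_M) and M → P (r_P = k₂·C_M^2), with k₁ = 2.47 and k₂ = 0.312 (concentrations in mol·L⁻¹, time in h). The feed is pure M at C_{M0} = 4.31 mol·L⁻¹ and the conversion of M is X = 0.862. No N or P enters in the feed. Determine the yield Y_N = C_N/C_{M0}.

Exit C_M = C_{M0}(1−X) = 4.31×0.138 = 0.5948 mol·L⁻¹.
In a CSTR the entire volume is at exit conditions, so r_N = 2.47×0.5948 = 1.469 and r_P = 0.312×0.5948^2 = 0.1104.
Fraction of consumed M going to N: r_N/(r_N+r_P) = 0.9301.
C_N = 0.9301·C_{M0}·X = 0.9301×4.31×0.862 = 3.46 mol·L⁻¹; Y_N = C_N/C_{M0} = 0.802.

0.802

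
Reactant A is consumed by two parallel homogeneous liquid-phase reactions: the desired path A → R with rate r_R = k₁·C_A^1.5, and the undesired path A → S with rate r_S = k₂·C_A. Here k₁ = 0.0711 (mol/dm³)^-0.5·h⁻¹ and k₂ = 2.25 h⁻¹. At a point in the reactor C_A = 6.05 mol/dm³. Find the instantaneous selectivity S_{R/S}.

0.0777

S_{R/S} = r_R/r_S = (k₁·C_A^1.5)/(k₂·C_A) = (k₁/k₂)·C_A^0.5.
= (0.0711×6.050^1.5) / (2.25×6.050) = 1.058/13.61 = 0.0777.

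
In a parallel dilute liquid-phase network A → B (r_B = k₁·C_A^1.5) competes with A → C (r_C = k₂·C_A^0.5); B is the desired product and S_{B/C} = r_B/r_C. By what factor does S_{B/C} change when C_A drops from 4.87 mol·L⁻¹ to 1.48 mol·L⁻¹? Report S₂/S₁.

S_{B/C} = (k₁/k₂)·C_A, so S₂/S₁ = (C_{A,2}/C_{A,1}).
= 1.48/4.87 = 0.304.

0.304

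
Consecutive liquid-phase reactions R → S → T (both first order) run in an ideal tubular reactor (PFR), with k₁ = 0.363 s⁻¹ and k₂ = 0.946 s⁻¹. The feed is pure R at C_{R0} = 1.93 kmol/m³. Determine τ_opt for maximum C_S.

For first-order series the maximum of C_S occurs at τ_opt = ln(k₂/k₁)/(k₂−k₁).
= ln(0.946/0.363)/(0.946−0.363) = ln(2.606)/0.5830 = 0.9578/0.5830 = 1.64 s.

1.64 s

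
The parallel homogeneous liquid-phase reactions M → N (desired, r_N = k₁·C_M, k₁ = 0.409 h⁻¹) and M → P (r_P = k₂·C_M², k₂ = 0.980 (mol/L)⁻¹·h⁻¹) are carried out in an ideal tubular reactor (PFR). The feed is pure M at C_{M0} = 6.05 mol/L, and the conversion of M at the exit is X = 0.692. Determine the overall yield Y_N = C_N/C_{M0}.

C_M = C_{M0}(1−X) = 1.863 mol/L.
Along a PFR/batch, dC_N/dC_M = −r_N/(r_N+r_P) = −k₁/(k₁+k₂·C_M).
Integrating from C_{M0} to C_M: C_N = (0.409/0.980)·ln[(0.409+0.980·6.05)/(0.409+0.980·1.86)] = 0.4173·ln(6.338/2.235) = 0.4350 mol/L.
Y_N = C_N/C_{M0} = 0.4350/6.05 = 0.0719.

0.0719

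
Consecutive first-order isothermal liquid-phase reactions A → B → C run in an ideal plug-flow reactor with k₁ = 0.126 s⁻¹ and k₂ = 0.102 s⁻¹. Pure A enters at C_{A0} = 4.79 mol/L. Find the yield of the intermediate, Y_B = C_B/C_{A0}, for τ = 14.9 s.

0.345

For first-order series with pure A initially, C_B(τ) = k₁C_{A0}/(k₂−k₁)·(e^(−k₁τ) − e^(−k₂τ)).
e^(−k₁τ) = e^(−0.126×14.9) = e^(−1.877) = 0.1530; e^(−k₂τ) = e^(−1.520) = 0.2188.
C_B = 0.126×4.79/(0.102−0.126) × (0.1530−0.2188) = (-25.15)×(-0.06577) = 1.654 mol/L.
Y_B = C_B/C_{A0} = 1.654/4.79 = 0.345.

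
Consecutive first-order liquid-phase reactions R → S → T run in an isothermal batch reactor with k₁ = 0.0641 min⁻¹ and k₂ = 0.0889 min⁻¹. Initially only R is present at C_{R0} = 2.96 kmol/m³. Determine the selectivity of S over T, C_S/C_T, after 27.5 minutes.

0.360

Solving the coupled first-order balances gives C_S(t) = [k₁/(k₂−k₁)]·C_{R0}·(e^(−k₁t) − e^(−k₂t)).
e^(−k₁t) = e^(−0.0641×27.5) = e^(−1.763) = 0.1716; e^(−k₂t) = e^(−2.445) = 0.08675.
C_S = 0.0641×2.96/(0.0889−0.0641) × (0.1716−0.08675) = 7.651×0.08482 = 0.6490 kmol/m³.
C_R = C_{R0}e^(−k₁t) = 0.5079 kmol/m³, so C_T = C_{R0}−C_R−C_S = 1.803 kmol/m³; C_S/C_T = 0.360.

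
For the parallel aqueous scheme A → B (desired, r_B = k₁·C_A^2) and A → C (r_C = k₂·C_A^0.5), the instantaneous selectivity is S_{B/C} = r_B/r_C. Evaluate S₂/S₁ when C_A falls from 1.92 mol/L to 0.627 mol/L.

0.187

S_{B/C} = (k₁/k₂)·C_A^1.5, so S₂/S₁ = (C_{A,2}/C_{A,1})^1.5.
= (0.627/1.92)^1.5 = (0.3266)^1.5 = 0.187.
Selectivity toward B falls as C_A falls — high-concentration operation is favoured.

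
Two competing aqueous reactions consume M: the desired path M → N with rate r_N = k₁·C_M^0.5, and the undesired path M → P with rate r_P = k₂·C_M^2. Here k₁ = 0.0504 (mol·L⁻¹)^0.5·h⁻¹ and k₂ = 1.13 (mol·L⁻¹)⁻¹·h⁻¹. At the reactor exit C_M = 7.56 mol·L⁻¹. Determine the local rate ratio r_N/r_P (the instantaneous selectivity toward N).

0.00215

S_{N/P} = r_N/r_P = (k₁·C_M^0.5)/(k₂·C_M^2) = (k₁/k₂)·C_M^-1.5.
= (0.0504×7.560^0.5) / (1.13×7.560^2) = 0.1386/64.58 = 0.00215.
The undesired path is higher order in M, so low C_M (CSTR or dilute feed) favours N.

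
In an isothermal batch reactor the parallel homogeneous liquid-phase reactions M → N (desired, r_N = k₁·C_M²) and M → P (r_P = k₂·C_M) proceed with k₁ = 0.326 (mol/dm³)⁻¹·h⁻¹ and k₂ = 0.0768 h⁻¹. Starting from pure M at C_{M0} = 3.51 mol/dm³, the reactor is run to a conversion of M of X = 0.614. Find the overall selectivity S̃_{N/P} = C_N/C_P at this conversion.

C_M = C_{M0}(1−X) = 1.355 mol/dm³.
Along a PFR/batch, dC_P/dC_M = −r_P/(r_N+r_P) = −k₂/(k₂+k₁·C_M).
Integrating from C_{M0} to C_M: C_P = (0.0768/0.326)·ln[(0.0768+0.326·3.51)/(0.0768+0.326·1.35)] = 0.2356·ln(1.221/0.5185) = 0.2018 mol/dm³.
Then C_N = (C_{M0}−C_M) − C_P = 2.155 − 0.2018 = 1.953 mol/dm³.
S̃_{N/P} = C_N/C_P = 1.953/0.2018 = 9.68.

9.68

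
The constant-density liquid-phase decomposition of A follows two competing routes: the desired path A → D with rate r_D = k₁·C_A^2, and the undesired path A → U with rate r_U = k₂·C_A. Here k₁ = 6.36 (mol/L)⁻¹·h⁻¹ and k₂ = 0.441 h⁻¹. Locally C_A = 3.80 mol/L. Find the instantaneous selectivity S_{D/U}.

54.8

S_{D/U} = r_D/r_U = (k₁·C_A^2)/(k₂·C_A) = (k₁/k₂)·C_A.
= (6.36×3.800^2) / (0.441×3.800) = 91.84/1.676 = 54.8.
Since the desired path is higher order in A, keeping C_A high (PFR or concentrated feed) favours D.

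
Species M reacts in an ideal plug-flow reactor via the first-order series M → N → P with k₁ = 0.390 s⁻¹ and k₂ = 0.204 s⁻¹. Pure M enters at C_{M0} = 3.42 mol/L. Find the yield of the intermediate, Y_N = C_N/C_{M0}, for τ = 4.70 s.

0.468

The intermediate concentration in a first-order A→B→C sequence is C_N = k₁C_{M0}(e^(−k₁τ) − e^(−k₂τ))/(k₂−k₁).
e^(−k₁τ) = e^(−0.390×4.70) = e^(−1.833) = 0.1599; e^(−k₂τ) = e^(−0.9588) = 0.3834.
C_N = 0.390×3.42/(0.204−0.390) × (0.1599−0.3834) = (-7.171)×(-0.2234) = 1.602 mol/L.
Y_N = C_N/C_{M0} = 1.602/3.42 = 0.468.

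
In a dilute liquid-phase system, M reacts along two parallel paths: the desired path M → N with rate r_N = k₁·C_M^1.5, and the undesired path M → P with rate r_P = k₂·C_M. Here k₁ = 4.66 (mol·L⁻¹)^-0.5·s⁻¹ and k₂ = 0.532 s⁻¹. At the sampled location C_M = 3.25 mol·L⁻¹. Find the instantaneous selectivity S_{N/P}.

15.8

S_{N/P} = r_N/r_P = (k₁·C_M^1.5)/(k₂·C_M) = (k₁/k₂)·C_M^0.5.
= (4.66×3.250^1.5) / (0.532×3.250) = 27.30/1.729 = 15.8.
Since the desired path is higher order in M, keeping C_M high (PFR or concentrated feed) favours N.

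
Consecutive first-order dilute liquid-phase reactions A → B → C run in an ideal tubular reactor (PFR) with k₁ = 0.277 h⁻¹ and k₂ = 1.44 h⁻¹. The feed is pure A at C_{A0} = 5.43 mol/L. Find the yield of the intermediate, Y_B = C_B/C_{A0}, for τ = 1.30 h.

0.130

The intermediate concentration in a first-order A→B→C sequence is C_B = k₁C_{A0}(e^(−k₁τ) − e^(−k₂τ))/(k₂−k₁).
e^(−k₁τ) = e^(−0.277×1.30) = e^(−0.3601) = 0.6976; e^(−k₂τ) = e^(−1.872) = 0.1538.
C_B = 0.277×5.43/(1.44−0.277) × (0.6976−0.1538) = 1.293×0.5438 = 0.7033 mol/L.
Y_B = C_B/C_{A0} = 0.7033/5.43 = 0.130.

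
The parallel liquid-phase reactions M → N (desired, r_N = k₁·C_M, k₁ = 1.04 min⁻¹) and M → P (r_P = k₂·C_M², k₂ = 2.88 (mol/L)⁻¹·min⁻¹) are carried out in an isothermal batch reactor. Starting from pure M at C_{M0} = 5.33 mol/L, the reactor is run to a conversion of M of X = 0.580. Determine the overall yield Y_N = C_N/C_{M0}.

0.0531

C_M = C_{M0}(1−X) = 2.239 mol/L.
Along a PFR/batch, dC_N/dC_M = −r_N/(r_N+r_P) = −k₁/(k₁+k₂·C_M).
Integrating from C_{M0} to C_M: C_N = (1.04/2.88)·ln[(1.04+2.88·5.33)/(1.04+2.88·2.24)] = 0.3611·ln(16.39/7.487) = 0.2829 mol/L.
Y_N = C_N/C_{M0} = 0.2829/5.33 = 0.0531.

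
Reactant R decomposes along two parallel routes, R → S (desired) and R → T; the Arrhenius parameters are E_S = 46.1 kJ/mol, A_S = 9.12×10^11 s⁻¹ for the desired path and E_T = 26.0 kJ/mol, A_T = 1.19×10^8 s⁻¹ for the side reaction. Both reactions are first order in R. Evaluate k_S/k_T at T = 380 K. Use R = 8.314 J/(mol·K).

With equal orders, S_{S/T} = k_S/k_T = (A_S/A_T)·exp[(E_T−E_S)/(RT)].
(E_T−E_S)/(RT) = (26.0−46.1)×10³/(8.314×380) = -20100/3159 = -6.362.
k_S/k_T = (9.12×10^11/1.19×10^8)·exp(-6.362) = 7664 × 0.001726 = 13.2.
Since E_S > E_T, raising the temperature improves selectivity toward S.

13.2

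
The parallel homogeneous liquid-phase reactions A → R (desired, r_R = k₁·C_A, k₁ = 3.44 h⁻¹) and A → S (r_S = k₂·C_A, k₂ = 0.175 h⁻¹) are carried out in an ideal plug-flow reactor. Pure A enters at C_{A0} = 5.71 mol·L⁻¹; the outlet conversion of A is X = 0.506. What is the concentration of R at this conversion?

2.75 mol·L⁻¹

C_A = C_{A0}(1−X) = 2.821 mol·L⁻¹.
Both paths are first order in A, so the instantaneous fraction to R is constant: dC_R/d(−C_A) = k₁/(k₁+k₂) = 0.9516.
C_R = 0.9516·(C_{A0}−C_A) = 0.9516×2.889 = 2.75 mol·L⁻¹.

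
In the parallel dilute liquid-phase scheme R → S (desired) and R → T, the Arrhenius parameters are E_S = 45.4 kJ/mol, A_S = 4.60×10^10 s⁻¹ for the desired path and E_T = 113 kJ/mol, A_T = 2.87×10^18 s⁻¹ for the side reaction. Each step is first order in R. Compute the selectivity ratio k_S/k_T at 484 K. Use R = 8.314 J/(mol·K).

With equal orders, S_{S/T} = k_S/k_T = (A_S/A_T)·exp[(E_T−E_S)/(RT)].
(E_T−E_S)/(RT) = (113−45.4)×10³/(8.314×484) = 67600/4024 = 16.80.
k_S/k_T = (4.60×10^10/2.87×10^18)·exp(16.80) = 1.603×10^-8 × 1.976×10^7 = 0.317.

0.317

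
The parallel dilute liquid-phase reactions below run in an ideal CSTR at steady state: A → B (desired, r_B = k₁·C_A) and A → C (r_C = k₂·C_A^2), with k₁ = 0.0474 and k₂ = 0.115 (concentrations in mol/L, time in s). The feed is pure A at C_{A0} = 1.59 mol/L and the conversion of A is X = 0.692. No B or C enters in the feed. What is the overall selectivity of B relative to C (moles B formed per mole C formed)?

0.842

Exit C_A = C_{A0}(1−X) = 1.59×0.308 = 0.4897 mol/L.
A CSTR operates uniformly at the exit composition, giving r_B = 0.02321 and r_C = 0.02758 (each k·C_A^n at C_A = 0.4897).
Overall selectivity = C_B/C_C = r_Bτ/(r_Cτ) = r_B/r_C = 0.842.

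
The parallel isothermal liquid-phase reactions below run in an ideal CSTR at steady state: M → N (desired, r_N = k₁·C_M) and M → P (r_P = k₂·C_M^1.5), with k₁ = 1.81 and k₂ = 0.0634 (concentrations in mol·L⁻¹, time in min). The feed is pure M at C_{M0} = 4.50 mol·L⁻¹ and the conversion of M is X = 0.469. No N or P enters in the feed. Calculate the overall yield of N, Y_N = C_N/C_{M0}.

0.445

Exit C_M = C_{M0}(1−X) = 4.50×0.531 = 2.389 mol·L⁻¹.
In a CSTR the entire volume is at exit conditions, so r_N = 1.81×2.389 = 4.325 and r_P = 0.0634×2.389^1.5 = 0.2342.
Fraction of consumed M going to N: r_N/(r_N+r_P) = 0.9486.
C_N = 0.9486·C_{M0}·X = 0.9486×4.50×0.469 = 2.00 mol·L⁻¹; Y_N = C_N/C_{M0} = 0.445.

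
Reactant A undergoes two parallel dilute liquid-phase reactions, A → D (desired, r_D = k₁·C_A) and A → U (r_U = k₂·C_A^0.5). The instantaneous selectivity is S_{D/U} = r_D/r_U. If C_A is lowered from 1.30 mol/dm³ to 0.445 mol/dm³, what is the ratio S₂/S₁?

S_{D/U} = (k₁/k₂)·C_A^0.5, so S₂/S₁ = (C_{A,2}/C_{A,1})^0.5.
= (0.445/1.30)^0.5 = (0.3423)^0.5 = 0.585.
Selectivity toward D falls as C_A falls — high-concentration operation is favoured.

0.585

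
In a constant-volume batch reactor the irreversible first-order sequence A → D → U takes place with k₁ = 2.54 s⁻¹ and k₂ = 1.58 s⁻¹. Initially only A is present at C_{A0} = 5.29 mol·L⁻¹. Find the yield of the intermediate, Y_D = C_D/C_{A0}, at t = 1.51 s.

Solving the coupled first-order balances gives C_D(t) = [k₁/(k₂−k₁)]·C_{A0}·(e^(−k₁t) − e^(−k₂t)).
e^(−k₁t) = e^(−2.54×1.51) = e^(−3.835) = 0.02159; e^(−k₂t) = e^(−2.386) = 0.09202.
C_D = 2.54×5.29/(1.58−2.54) × (0.02159−0.09202) = (-14.00)×(-0.07042) = 0.9857 mol·L⁻¹.
Y_D = C_D/C_{A0} = 0.9857/5.29 = 0.186.

0.186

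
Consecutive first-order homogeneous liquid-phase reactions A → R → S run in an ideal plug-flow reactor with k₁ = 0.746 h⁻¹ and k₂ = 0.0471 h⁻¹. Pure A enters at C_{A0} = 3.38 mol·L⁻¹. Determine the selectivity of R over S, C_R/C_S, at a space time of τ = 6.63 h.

The intermediate concentration in a first-order A→B→C sequence is C_R = k₁C_{A0}(e^(−k₁τ) − e^(−k₂τ))/(k₂−k₁).
e^(−k₁τ) = e^(−0.746×6.63) = e^(−4.946) = 0.007112; e^(−k₂τ) = e^(−0.3123) = 0.7318.
C_R = 0.746×3.38/(0.0471−0.746) × (0.007112−0.7318) = (-3.608)×(-0.7247) = 2.614 mol·L⁻¹.
C_A = C_{A0}e^(−k₁τ) = 0.02404 mol·L⁻¹, so C_S = C_{A0}−C_A−C_R = 0.7415 mol·L⁻¹; C_R/C_S = 3.53.

3.53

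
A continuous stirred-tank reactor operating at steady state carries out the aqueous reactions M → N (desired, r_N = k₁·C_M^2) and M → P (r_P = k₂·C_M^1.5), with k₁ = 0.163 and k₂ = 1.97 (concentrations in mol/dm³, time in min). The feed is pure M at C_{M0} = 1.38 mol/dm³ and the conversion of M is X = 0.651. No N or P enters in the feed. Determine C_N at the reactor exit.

Exit C_M = C_{M0}(1−X) = 1.38×0.349 = 0.4816 mol/dm³.
Rates in a CSTR are evaluated at the outlet concentration: r_N = 0.163×0.4816^2 = 0.03781, r_P = 1.97×0.4816^1.5 = 0.6585.
Fraction of consumed M going to N: r_N/(r_N+r_P) = 0.05430.
C_N = 0.05430·C_{M0}·X = 0.05430×1.38×0.651 = 0.0488 mol/dm³.

0.0488 mol/dm³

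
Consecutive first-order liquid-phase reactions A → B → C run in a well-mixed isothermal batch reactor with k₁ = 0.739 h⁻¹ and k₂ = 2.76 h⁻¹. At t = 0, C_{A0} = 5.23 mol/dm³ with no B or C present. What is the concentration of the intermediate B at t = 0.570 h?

Solving the coupled first-order balances gives C_B(t) = [k₁/(k₂−k₁)]·C_{A0}·(e^(−k₁t) − e^(−k₂t)).
e^(−k₁t) = e^(−0.739×0.570) = e^(−0.4212) = 0.6562; e^(−k₂t) = e^(−1.573) = 0.2074.
C_B = 0.739×5.23/(2.76−0.739) × (0.6562−0.2074) = 1.912×0.4489 = 0.8584 mol/dm³.

0.858 mol/dm³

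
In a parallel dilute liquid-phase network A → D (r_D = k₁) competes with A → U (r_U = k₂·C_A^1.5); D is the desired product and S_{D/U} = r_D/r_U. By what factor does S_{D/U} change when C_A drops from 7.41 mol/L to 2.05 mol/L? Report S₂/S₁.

6.87

S_{D/U} = (k₁/k₂)·C_A^-1.5, so S₂/S₁ = (C_{A,2}/C_{A,1})^-1.5.
= (2.05/7.41)^(-1.5) = (0.2767)^(-1.5) = 6.87.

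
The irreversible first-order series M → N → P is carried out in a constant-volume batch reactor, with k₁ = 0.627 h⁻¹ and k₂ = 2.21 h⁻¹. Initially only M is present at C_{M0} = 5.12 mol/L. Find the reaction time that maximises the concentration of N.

Setting dC_N/dt = 0 gives t_opt = ln(k₂/k₁)/(k₂−k₁).
= ln(2.21/0.627)/(2.21−0.627) = ln(3.525)/1.583 = 1.260/1.583 = 0.796 h.

0.796 h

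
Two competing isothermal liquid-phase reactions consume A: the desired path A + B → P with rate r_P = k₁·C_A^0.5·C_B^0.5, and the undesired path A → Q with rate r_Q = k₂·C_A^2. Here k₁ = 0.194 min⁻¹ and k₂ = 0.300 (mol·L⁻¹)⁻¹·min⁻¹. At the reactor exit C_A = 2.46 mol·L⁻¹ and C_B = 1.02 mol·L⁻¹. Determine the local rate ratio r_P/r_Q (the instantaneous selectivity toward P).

0.169

S_{P/Q} = r_P/r_Q = (k₁·C_A^0.5·C_B^0.5)/(k₂·C_A^2) = (k₁/k₂)·C_A^-1.5·C_B^0.5.
= (0.194×2.460^0.5×1.020^0.5) / (0.300×2.460^2) = 0.3073/1.815 = 0.169.
The undesired path is higher order in A, so low C_A (CSTR or dilute feed) favours P.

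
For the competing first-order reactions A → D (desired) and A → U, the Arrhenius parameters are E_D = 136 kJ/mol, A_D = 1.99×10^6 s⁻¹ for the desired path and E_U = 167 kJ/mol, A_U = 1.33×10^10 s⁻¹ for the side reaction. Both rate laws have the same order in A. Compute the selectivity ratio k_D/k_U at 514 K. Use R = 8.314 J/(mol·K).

k_D/k_U = (A_D/A_U)·exp[−(E_D−E_U)/(RT)] = (A_D/A_U)·exp[(E_U−E_D)/(RT)].
(E_U−E_D)/(RT) = (167−136)×10³/(8.314×514) = 31000/4273 = 7.254.
k_D/k_U = (1.99×10^6/1.33×10^10)·exp(7.254) = 1.496×10^-4 × 1414 = 0.212.

0.212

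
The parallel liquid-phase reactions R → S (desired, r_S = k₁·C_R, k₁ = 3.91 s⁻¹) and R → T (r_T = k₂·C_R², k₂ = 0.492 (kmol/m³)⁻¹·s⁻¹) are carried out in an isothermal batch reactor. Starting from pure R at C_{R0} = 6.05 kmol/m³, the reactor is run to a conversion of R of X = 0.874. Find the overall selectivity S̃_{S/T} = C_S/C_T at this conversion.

2.49

C_R = C_{R0}(1−X) = 0.7623 kmol/m³.
Along a PFR/batch, dC_S/dC_R = −r_S/(r_S+r_T) = −k₁/(k₁+k₂·C_R).
Integrating from C_{R0} to C_R: C_S = (3.91/0.492)·ln[(3.91+0.492·6.05)/(3.91+0.492·0.762)] = 7.947·ln(6.887/4.285) = 3.770 kmol/m³.
C_T = (C_{R0}−C_R)−C_S = 1.517 kmol/m³; S̃_{S/T} = 3.770/1.517 = 2.49.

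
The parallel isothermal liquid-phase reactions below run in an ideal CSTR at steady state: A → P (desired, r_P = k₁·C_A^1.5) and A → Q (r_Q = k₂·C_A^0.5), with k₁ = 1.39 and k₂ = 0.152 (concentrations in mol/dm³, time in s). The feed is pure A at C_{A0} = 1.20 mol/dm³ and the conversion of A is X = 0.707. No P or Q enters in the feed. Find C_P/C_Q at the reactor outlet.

Exit C_A = C_{A0}(1−X) = 1.20×0.293 = 0.3516 mol/dm³.
In a CSTR the entire volume is at exit conditions, so r_P = 1.39×0.3516^1.5 = 0.2898 and r_Q = 0.152×0.3516^0.5 = 0.09013.
Overall selectivity = C_P/C_Q = r_Pτ/(r_Qτ) = r_P/r_Q = 3.22.

3.22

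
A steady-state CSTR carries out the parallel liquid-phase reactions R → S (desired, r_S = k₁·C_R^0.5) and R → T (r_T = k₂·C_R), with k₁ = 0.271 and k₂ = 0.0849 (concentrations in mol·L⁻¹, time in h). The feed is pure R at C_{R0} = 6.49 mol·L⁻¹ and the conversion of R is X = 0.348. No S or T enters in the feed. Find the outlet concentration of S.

1.37 mol·L⁻¹

Exit C_R = C_{R0}(1−X) = 6.49×0.652 = 4.231 mol·L⁻¹.
A CSTR operates uniformly at the exit composition, giving r_S = 0.5575 and r_T = 0.3593 (each k·C_R^n at C_R = 4.231).
Fraction of consumed R going to S: r_S/(r_S+r_T) = 0.6081.
C_S = 0.6081·C_{R0}·X = 0.6081×6.49×0.348 = 1.37 mol·L⁻¹.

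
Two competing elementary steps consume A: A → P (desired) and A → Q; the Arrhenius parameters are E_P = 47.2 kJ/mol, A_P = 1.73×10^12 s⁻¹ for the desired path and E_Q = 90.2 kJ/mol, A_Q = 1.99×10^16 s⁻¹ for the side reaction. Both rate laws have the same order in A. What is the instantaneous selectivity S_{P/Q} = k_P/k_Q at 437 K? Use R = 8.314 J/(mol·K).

With equal orders, S_{P/Q} = k_P/k_Q = (A_P/A_Q)·exp[(E_Q−E_P)/(RT)].
(E_Q−E_P)/(RT) = (90.2−47.2)×10³/(8.314×437) = 43000/3633 = 11.84.
k_P/k_Q = (1.73×10^12/1.99×10^16)·exp(11.84) = 8.693×10^-5 × 1.380×10^5 = 12.0.
Since E_P < E_Q, lowering the temperature improves selectivity toward P.

12.0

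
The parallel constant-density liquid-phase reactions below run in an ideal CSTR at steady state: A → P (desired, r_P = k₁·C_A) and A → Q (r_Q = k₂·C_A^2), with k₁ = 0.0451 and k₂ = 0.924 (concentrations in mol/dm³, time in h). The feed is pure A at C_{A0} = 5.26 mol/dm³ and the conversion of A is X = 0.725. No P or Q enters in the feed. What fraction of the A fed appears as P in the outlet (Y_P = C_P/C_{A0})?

0.0237

Exit C_A = C_{A0}(1−X) = 5.26×0.275 = 1.447 mol/dm³.
A CSTR operates uniformly at the exit composition, giving r_P = 0.06524 and r_Q = 1.933 (each k·C_A^n at C_A = 1.447).
Fraction of consumed A going to P: r_P/(r_P+r_Q) = 0.03264.
C_P = 0.03264·C_{A0}·X = 0.03264×5.26×0.725 = 0.124 mol/dm³; Y_P = C_P/C_{A0} = 0.0237.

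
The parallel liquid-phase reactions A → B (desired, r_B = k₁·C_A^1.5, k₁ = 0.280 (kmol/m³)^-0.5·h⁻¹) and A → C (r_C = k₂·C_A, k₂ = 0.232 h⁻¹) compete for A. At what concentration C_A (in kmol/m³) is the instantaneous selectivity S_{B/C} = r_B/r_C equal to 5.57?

21.3 kmol/m³

S_{B/C} = (k₁/k₂)·C_A^0.5 ⇒ C_A = (S·k₂/k₁)^(2).
= (5.57×0.232/0.280)^(2) = (4.615)^(2) = 21.3 kmol/m³.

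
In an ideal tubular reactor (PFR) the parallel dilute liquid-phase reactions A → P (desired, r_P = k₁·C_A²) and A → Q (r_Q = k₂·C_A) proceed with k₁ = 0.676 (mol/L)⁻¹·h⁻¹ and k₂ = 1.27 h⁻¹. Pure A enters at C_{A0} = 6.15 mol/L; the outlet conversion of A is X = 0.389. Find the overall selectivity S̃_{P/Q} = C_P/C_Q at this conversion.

2.60

C_A = C_{A0}(1−X) = 3.758 mol/L.
Along a PFR/batch, dC_Q/dC_A = −r_Q/(r_P+r_Q) = −k₂/(k₂+k₁·C_A).
Integrating from C_{A0} to C_A: C_Q = (1.27/0.676)·ln[(1.27+0.676·6.15)/(1.27+0.676·3.76)] = 1.879·ln(5.427/3.810) = 0.6647 mol/L.
Then C_P = (C_{A0}−C_A) − C_Q = 2.392 − 0.6647 = 1.728 mol/L.
S̃_{P/Q} = C_P/C_Q = 1.728/0.6647 = 2.60.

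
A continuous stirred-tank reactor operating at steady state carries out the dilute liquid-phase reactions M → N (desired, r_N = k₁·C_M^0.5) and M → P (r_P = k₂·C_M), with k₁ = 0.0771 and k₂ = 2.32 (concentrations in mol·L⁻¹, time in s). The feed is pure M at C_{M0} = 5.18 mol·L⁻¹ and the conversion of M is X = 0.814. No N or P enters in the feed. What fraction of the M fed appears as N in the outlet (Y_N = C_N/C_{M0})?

Exit C_M = C_{M0}(1−X) = 5.18×0.186 = 0.9635 mol·L⁻¹.
Rates in a CSTR are evaluated at the outlet concentration: r_N = 0.0771×0.9635^0.5 = 0.07568, r_P = 2.32×0.9635 = 2.235.
Fraction of consumed M going to N: r_N/(r_N+r_P) = 0.03275.
C_N = 0.03275·C_{M0}·X = 0.03275×5.18×0.814 = 0.138 mol·L⁻¹; Y_N = C_N/C_{M0} = 0.0267.

0.0267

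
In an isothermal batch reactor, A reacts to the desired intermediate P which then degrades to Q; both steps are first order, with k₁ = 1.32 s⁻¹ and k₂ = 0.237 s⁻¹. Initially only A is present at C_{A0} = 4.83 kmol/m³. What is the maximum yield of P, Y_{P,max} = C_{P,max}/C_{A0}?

For a first-order series the maximum intermediate yield is C_{P,max}/C_{A0} = (k₁/k₂)^[k₂/(k₂−k₁)].
= (1.32/0.237)^(0.237/(0.237−1.32)) = (5.570)^(-0.2188) = 0.6867.

0.687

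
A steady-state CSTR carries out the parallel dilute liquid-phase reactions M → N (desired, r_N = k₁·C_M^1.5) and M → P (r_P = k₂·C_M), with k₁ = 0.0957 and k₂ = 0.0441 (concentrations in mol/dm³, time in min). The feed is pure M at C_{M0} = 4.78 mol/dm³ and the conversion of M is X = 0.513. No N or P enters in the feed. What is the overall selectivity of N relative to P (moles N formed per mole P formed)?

Exit C_M = C_{M0}(1−X) = 4.78×0.487 = 2.328 mol/dm³.
A CSTR operates uniformly at the exit composition, giving r_N = 0.3399 and r_P = 0.1027 (each k·C_M^n at C_M = 2.328).
Overall selectivity = C_N/C_P = r_Nτ/(r_Pτ) = r_N/r_P = 3.31.

3.31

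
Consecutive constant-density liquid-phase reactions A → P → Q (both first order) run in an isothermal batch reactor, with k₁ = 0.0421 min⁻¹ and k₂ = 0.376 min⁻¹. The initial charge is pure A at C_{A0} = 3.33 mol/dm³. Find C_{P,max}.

0.283 mol/dm³

For a first-order series the maximum intermediate yield is C_{P,max}/C_{A0} = (k₁/k₂)^[k₂/(k₂−k₁)].
= (0.0421/0.376)^(0.376/(0.376−0.0421)) = (0.1120)^(1.126) = 0.08496.
C_{P,max} = 0.08496×3.33 = 0.283 mol/dm³.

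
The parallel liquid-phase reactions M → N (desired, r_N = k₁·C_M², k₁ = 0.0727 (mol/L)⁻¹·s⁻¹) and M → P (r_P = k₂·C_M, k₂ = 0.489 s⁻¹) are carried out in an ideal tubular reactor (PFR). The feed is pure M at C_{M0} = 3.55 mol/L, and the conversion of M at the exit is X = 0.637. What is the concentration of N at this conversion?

0.590 mol/L

C_M = C_{M0}(1−X) = 1.289 mol/L.
Along a PFR/batch, dC_P/dC_M = −r_P/(r_N+r_P) = −k₂/(k₂+k₁·C_M).
Integrating from C_{M0} to C_M: C_P = (0.489/0.0727)·ln[(0.489+0.0727·3.55)/(0.489+0.0727·1.29)] = 6.726·ln(0.7471/0.5827) = 1.672 mol/L.
Then C_N = (C_{M0}−C_M) − C_P = 2.261 − 1.672 = 0.5897 mol/L.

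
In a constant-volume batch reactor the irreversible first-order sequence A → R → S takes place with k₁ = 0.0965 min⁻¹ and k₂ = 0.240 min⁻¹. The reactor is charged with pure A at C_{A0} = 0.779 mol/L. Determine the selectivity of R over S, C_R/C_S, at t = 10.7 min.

0.412

Solving the coupled first-order balances gives C_R(t) = [k₁/(k₂−k₁)]·C_{A0}·(e^(−k₁t) − e^(−k₂t)).
e^(−k₁t) = e^(−0.0965×10.7) = e^(−1.033) = 0.3561; e^(−k₂t) = e^(−2.568) = 0.07669.
C_R = 0.0965×0.779/(0.240−0.0965) × (0.3561−0.07669) = 0.5239×0.2794 = 0.1464 mol/L.
C_A = C_{A0}e^(−k₁t) = 0.2774 mol/L, so C_S = C_{A0}−C_A−C_R = 0.3552 mol/L; C_R/C_S = 0.412.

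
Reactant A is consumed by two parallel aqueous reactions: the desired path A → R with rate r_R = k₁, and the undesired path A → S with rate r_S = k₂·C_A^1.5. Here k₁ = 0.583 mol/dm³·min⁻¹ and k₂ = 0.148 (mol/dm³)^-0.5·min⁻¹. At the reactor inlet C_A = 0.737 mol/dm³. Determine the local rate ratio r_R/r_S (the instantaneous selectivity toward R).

6.23

S_{R/S} = r_R/r_S = (k₁)/(k₂·C_A^1.5) = (k₁/k₂)·C_A^-1.5.
= (0.583) / (0.148×0.7370^1.5) = 0.5830/0.09364 = 6.23.
The undesired path is higher order in A, so low C_A (CSTR or dilute feed) favours R.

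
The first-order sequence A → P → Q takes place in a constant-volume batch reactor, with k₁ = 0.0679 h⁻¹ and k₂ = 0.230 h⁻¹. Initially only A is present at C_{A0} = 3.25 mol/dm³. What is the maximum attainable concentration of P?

0.576 mol/dm³

For a first-order series the maximum intermediate yield is C_{P,max}/C_{A0} = (k₁/k₂)^[k₂/(k₂−k₁)].
= (0.0679/0.230)^(0.230/(0.230−0.0679)) = (0.2952)^(1.419) = 0.1771.
C_{P,max} = 0.1771×3.25 = 0.576 mol/dm³.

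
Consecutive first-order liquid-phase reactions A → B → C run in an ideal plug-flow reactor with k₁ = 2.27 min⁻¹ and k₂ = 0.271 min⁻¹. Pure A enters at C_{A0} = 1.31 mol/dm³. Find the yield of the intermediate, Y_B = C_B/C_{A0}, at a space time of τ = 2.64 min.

For first-order series with pure A initially, C_B(τ) = k₁C_{A0}/(k₂−k₁)·(e^(−k₁τ) − e^(−k₂τ)).
e^(−k₁τ) = e^(−2.27×2.64) = e^(−5.993) = 0.002497; e^(−k₂τ) = e^(−0.7154) = 0.4890.
C_B = 2.27×1.31/(0.271−2.27) × (0.002497−0.4890) = (-1.488)×(-0.4865) = 0.7237 mol/dm³.
Y_B = C_B/C_{A0} = 0.7237/1.31 = 0.552.

0.552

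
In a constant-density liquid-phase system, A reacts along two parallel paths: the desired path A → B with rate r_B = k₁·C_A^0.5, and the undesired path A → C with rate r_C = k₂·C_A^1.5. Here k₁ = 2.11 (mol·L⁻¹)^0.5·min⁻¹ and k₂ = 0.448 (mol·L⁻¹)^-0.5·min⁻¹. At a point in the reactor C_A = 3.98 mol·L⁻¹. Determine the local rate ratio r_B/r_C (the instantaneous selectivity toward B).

1.18

S_{B/C} = r_B/r_C = (k₁·C_A^0.5)/(k₂·C_A^1.5) = (k₁/k₂)·C_A⁻¹.
= (2.11×3.980^0.5) / (0.448×3.980^1.5) = 4.209/3.557 = 1.18.
The undesired path is higher order in A, so low C_A (CSTR or dilute feed) favours B.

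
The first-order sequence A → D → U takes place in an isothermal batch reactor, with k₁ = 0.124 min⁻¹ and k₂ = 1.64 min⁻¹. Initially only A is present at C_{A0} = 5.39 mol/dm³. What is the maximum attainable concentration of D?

0.330 mol/dm³

Evaluating C_D at t_opt = ln(k₂/k₁)/(k₂−k₁) gives C_{D,max}/C_{A0} = (k₁/k₂)^[k₂/(k₂−k₁)].
= (0.124/1.64)^(1.64/(1.64−0.124)) = (0.07561)^(1.082) = 0.06121.
C_{D,max} = 0.06121×5.39 = 0.330 mol/dm³.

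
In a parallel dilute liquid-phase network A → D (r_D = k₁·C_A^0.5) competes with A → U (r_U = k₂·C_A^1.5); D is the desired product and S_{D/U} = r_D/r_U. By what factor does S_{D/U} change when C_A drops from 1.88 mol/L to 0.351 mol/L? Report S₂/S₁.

5.36

S_{D/U} = (k₁/k₂)·C_A⁻¹, so S₂/S₁ = (C_{A,2}/C_{A,1})⁻¹.
= 1.88/0.351 = 5.36.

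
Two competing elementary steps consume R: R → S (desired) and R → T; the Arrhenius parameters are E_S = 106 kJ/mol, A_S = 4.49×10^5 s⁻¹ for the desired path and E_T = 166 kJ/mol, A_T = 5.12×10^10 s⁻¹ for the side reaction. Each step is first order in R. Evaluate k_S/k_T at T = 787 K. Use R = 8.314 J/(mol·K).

With equal orders, S_{S/T} = k_S/k_T = (A_S/A_T)·exp[(E_T−E_S)/(RT)].
(E_T−E_S)/(RT) = (166−106)×10³/(8.314×787) = 60000/6543 = 9.170.
k_S/k_T = (4.49×10^5/5.12×10^10)·exp(9.170) = 8.770×10^-6 × 9604 = 0.0842.

0.0842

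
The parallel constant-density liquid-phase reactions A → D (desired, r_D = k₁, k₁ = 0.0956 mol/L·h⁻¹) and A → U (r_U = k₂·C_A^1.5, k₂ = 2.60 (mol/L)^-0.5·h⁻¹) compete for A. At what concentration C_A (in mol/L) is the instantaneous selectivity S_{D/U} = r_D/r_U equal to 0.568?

S_{D/U} = (k₁/k₂)·C_A^-1.5 ⇒ C_A = (S·k₂/k₁)^(1/(-1.5)).
= (0.568×2.60/0.0956)^(-0.6667) = (15.45)^(-0.6667) = 0.161 mol/L.

0.161 mol/L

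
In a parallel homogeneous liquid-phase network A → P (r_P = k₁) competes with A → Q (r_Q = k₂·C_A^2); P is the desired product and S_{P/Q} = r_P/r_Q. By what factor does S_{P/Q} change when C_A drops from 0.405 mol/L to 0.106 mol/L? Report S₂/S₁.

14.6

S_{P/Q} = (k₁/k₂)·C_A^-2, so S₂/S₁ = (C_{A,2}/C_{A,1})^-2.
= (0.106/0.405)^(-2) = (0.2617)^(-2) = 14.6.
Selectivity toward P rises as C_A falls — low-concentration operation is favoured.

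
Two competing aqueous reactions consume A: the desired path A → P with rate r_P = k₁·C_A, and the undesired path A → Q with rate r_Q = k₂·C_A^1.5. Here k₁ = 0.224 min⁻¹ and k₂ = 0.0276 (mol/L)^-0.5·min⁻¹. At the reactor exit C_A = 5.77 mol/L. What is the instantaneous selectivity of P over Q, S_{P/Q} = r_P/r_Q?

S_{P/Q} = r_P/r_Q = (k₁·C_A)/(k₂·C_A^1.5) = (k₁/k₂)·C_A^-0.5.
= (0.224×5.770) / (0.0276×5.770^1.5) = 1.292/0.3825 = 3.38.
The undesired path is higher order in A, so low C_A (CSTR or dilute feed) favours P.

3.38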